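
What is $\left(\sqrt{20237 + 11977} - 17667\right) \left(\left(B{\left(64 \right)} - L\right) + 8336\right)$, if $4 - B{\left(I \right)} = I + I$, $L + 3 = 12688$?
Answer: $79024491 - 4473 \sqrt{32214} \approx 7.8222 \cdot 10^{7}$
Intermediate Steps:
$L = 12685$ ($L = -3 + 12688 = 12685$)
$B{\left(I \right)} = 4 - 2 I$ ($B{\left(I \right)} = 4 - \left(I + I\right) = 4 - 2 I$)
$\left(\sqrt{20237 + 11977} - 17667\right) \left(\left(B{\left(64 \right)} - L\right) + 8336\right) = \left(\sqrt{20237 + 11977} - 17667\right) \left(\left(\left(4 - 128\right) - 12685\right) + 8336\right) = \left(\sqrt{32214} - 17667\right) \left(\left(\left(4 - 128\right) - 12685\right) + 8336\right) = \left(-17667 + \sqrt{32214}\right) \left(\left(-124 - 12685\right) + 8336\right) = \left(-17667 + \sqrt{32214}\right) \left(-12809 + 8336\right) = \left(-17667 + \sqrt{32214}\right) \left(-4473\right) = 79024491 - 4473 \sqrt{32214}$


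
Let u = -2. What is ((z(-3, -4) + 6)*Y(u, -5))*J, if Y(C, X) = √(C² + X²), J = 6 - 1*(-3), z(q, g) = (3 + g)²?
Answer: 63*√29 ≈ 339.27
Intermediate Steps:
J = 9 (J = 6 + 3 = 9)
((z(-3, -4) + 6)*Y(u, -5))*J = (((3 - 4)² + 6)*√((-2)² + (-5)²))*9 = (((-1)² + 6)*√(4 + 25))*9 = ((1 + 6)*√29)*9 = (7*√29)*9 = 63*√29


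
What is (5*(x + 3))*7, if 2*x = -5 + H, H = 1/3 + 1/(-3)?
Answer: 35/2 ≈ 17.500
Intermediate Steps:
H = 0 (H = 1*(⅓) + 1*(-⅓) = ⅓ - ⅓ = 0)
x = -5/2 (x = (-5 + 0)/2 = (½)*(-5) = -5/2 ≈ -2.5000)
(5*(x + 3))*7 = (5*(-5/2 + 3))*7 = (5*(½))*7 = (5/2)*7 = 35/2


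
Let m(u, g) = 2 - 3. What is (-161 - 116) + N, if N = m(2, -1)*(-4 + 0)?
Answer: -273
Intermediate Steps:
m(u, g) = -1
N = 4 (N = -(-4 + 0) = -1*(-4) = 4)
(-161 - 116) + N = (-161 - 116) + 4 = -277 + 4 = -273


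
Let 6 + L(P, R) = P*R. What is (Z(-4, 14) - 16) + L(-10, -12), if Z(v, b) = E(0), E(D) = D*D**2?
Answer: 98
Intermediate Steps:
L(P, R) = -6 + P*R
E(D) = D**3
Z(v, b) = 0 (Z(v, b) = 0**3 = 0)
(Z(-4, 14) - 16) + L(-10, -12) = (0 - 16) + (-6 - 10*(-12)) = -16 + (-6 + 120) = -16 + 114 = 98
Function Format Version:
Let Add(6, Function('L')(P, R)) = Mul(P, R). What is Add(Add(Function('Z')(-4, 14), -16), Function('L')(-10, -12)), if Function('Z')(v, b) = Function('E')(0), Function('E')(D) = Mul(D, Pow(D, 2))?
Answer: 98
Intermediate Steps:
Function('L')(P, R) = Add(-6, Mul(P, R))
Function('E')(D) = Pow(D, 3)
Function('Z')(v, b) = 0 (Function('Z')(v, b) = Pow(0, 3) = 0)
Add(Add(Function('Z')(-4, 14), -16), Function('L')(-10, -12)) = Add(Add(0, -16), Add(-6, Mul(-10, -12))) = Add(-16, Add(-6, 120)) = Add(-16, 114) = 98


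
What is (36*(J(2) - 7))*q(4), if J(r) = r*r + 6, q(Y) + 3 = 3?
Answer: 0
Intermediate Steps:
q(Y) = 0 (q(Y) = -3 + 3 = 0)
J(r) = 6 + r**2 (J(r) = r**2 + 6 = 6 + r**2)
(36*(J(2) - 7))*q(4) = (36*((6 + 2**2) - 7))*0 = (36*((6 + 4) - 7))*0 = (36*(10 - 7))*0 = (36*3)*0 = 108*0 = 0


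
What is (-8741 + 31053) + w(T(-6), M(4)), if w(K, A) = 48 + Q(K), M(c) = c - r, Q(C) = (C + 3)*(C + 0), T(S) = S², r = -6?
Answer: 23764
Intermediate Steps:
Q(C) = C*(3 + C) (Q(C) = (3 + C)*C = C*(3 + C))
M(c) = 6 + c (M(c) = c - 1*(-6) = c + 6 = 6 + c)
w(K, A) = 48 + K*(3 + K)
(-8741 + 31053) + w(T(-6), M(4)) = (-8741 + 31053) + (48 + (-6)²*(3 + (-6)²)) = 22312 + (48 + 36*(3 + 36)) = 22312 + (48 + 36*39) = 22312 + (48 + 1404) = 22312 + 1452 = 23764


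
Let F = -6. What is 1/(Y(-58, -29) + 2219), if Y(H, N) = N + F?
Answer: 1/2184 ≈ 0.00045788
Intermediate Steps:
Y(H, N) = -6 + N (Y(H, N) = N - 6 = -6 + N)
1/(Y(-58, -29) + 2219) = 1/((-6 - 29) + 2219) = 1/(-35 + 2219) = 1/2184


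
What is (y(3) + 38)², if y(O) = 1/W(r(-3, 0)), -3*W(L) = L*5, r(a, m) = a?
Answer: 36481/25 ≈ 1459.2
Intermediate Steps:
W(L) = -5*L/3 (W(L) = -L*5/3 = -5*L/3)
y(O) = ⅕ (y(O) = 1/(-5/3*(-3)) = 1/5 = ⅕)
(y(3) + 38)² = (⅕ + 38)² = (191/5)² = 36481/25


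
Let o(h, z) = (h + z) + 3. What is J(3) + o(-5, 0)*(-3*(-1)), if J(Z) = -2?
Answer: -8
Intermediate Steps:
o(h, z) = 3 + h + z
J(3) + o(-5, 0)*(-3*(-1)) = -2 + (3 - 5 + 0)*(-3*(-1)) = -2 - 2*3 = -2 - 6 = -8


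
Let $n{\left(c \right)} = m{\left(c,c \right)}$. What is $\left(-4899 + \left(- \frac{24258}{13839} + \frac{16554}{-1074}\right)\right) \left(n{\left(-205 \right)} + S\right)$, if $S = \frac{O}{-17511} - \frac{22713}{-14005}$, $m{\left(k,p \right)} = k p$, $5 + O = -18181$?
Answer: $- \frac{13946687480545335425544}{67500857828495} \approx -2.0662 \cdot 10^{8}$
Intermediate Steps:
$O = -18186$ ($O = -5 - 18181 = -18186$)
$n{\left(c \right)} = c^{2}$ ($n{\left(c \right)} = c c = c^{2}$)
$S = \frac{217474091}{81747185}$ ($S = - \frac{18186}{-17511} - \frac{22713}{-14005} = \left(-18186\right) \left(- \frac{1}{17511}\right) - - \frac{22713}{14005} = \frac{6062}{5837} + \frac{22713}{14005} = \frac{217474091}{81747185} \approx 2.6603$)
$\left(-4899 + \left(- \frac{24258}{13839} + \frac{16554}{-1074}\right)\right) \left(n{\left(-205 \right)} + S\right) = \left(-4899 + \left(- \frac{24258}{13839} + \frac{16554}{-1074}\right)\right) \left(\left(-205\right)^{2} + \frac{217474091}{81747185}\right) = \left(-4899 + \left(\left(-24258\right) \frac{1}{13839} + 16554 \left(- \frac{1}{1074}\right)\right)\right) \left(42025 + \frac{217474091}{81747185}\right) = \left(-4899 - \frac{14174661}{825727}\right) \frac{3435642923716}{81747185} = \left(- \frac{4059411234}{825727}\right) \frac{3435642923716}{81747185} = - \frac{13946687480545335425544}{67500857828495}$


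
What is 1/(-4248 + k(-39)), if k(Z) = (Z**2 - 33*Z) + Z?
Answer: -1/1479 ≈ -0.00067613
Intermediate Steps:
k(Z) = Z**2 - 32*Z
1/(-4248 + k(-39)) = 1/(-4248 - 39*(-32 - 39)) = 1/(-4248 - 39*(-71)) = 1/(-4248 + 2769) = 1/(-1479) = -1/1479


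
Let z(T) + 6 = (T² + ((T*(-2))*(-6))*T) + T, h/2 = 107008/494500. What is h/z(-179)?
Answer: 13376/12867755375 ≈ 1.0395e-6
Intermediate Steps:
h = 53504/123625 (h = 2*(107008/494500) = 2*(107008*(1/494500)) = 2*(26752/123625) = 53504/123625 ≈ 0.43279)
z(T) = -6 + T + 13*T² (z(T) = -6 + ((T² + ((T*(-2))*(-6))*T) + T) = -6 + ((T² + (-2*T*(-6))*T) + T) = -6 + ((T² + (12*T)*T) + T) = -6 + ((T² + 12*T²) + T) = -6 + (13*T² + T) = -6 + (T + 13*T²) = -6 + T + 13*T²)
h/z(-179) = 53504/(123625*(-6 - 179 + 13*(-179)²)) = 53504/(123625*(-6 - 179 + 13*32041)) = 53504/(123625*(-6 - 179 + 416533)) = (53504/123625)/416348 = (53504/123625)*(1/416348) = 13376/12867755375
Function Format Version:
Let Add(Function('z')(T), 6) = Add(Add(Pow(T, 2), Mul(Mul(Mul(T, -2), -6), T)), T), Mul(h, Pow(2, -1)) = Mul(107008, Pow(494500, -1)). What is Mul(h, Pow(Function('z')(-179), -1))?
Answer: Rational(13376, 12867755375) ≈ 1.0395e-6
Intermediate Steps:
h = Rational(53504, 123625) (h = Mul(2, Mul(107008, Pow(494500, -1))) = Mul(2, Mul(107008, Rational(1, 494500))) = Mul(2, Rational(26752, 123625)) = Rational(53504, 123625) ≈ 0.43279)
Function('z')(T) = Add(-6, T, Mul(13, Pow(T, 2))) (Function('z')(T) = Add(-6, Add(Add(Pow(T, 2), Mul(Mul(Mul(T, -2), -6), T)), T)) = Add(-6, Add(Add(Pow(T, 2), Mul(Mul(Mul(-2, T), -6), T)), T)) = Add(-6, Add(Add(Pow(T, 2), Mul(Mul(12, T), T)), T)) = Add(-6, Add(Add(Pow(T, 2), Mul(12, Pow(T, 2))), T)) = Add(-6, Add(Mul(13, Pow(T, 2)), T)) = Add(-6, Add(T, Mul(13, Pow(T, 2)))) = Add(-6, T, Mul(13, Pow(T, 2))))
Mul(h, Pow(Function('z')(-179), -1)) = Mul(Rational(53504, 123625), Pow(Add(-6, -179, Mul(13, Pow(-179, 2))), -1)) = Mul(Rational(53504, 123625), Pow(Add(-6, -179, Mul(13, 32041)), -1)) = Mul(Rational(53504, 123625), Pow(Add(-6, -179, 416533), -1)) = Mul(Rational(53504, 123625), Pow(416348, -1)) = Mul(Rational(53504, 123625), Rational(1, 416348)) = Rational(13376, 12867755375)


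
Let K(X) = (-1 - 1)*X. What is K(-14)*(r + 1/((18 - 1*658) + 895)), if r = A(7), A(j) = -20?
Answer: -142772/255 ≈ -559.89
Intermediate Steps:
r = -20
K(X) = -2*X
K(-14)*(r + 1/((18 - 1*658) + 895)) = (-2*(-14))*(-20 + 1/((18 - 1*658) + 895)) = 28*(-20 + 1/((18 - 658) + 895)) = 28*(-20 + 1/(-640 + 895)) = 28*(-20 + 1/255) = 28*(-5099/255) = -142772/255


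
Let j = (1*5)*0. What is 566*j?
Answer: 0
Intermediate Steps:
j = 0 (j = 5*0 = 0)
566*j = 566*0 = 0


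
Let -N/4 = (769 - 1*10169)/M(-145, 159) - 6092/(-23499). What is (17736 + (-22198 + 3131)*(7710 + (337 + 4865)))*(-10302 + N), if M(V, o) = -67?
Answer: 1403610203507418832/524811 ≈ 2.6745e+12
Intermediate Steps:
N = -885195056/1574433 (N = -4*((769 - 1*10169)/(-67) - 6092/(-23499)) = -4*((769 - 10169)*(-1/67) - 6092*(-1/23499)) = -4*(-9400*(-1/67) + 6092/23499) = -4*(9400/67 + 6092/23499) = -4*221298764/1574433 = -885195056/1574433 ≈ -562.23)
(17736 + (-22198 + 3131)*(7710 + (337 + 4865)))*(-10302 + N) = (17736 + (-22198 + 3131)*(7710 + (337 + 4865)))*(-10302 - 885195056/1574433) = (17736 - 19067*(7710 + 5202))*(-17105003822/1574433) = (17736 - 19067*12912)*(-17105003822/1574433) = (17736 - 246193104)*(-17105003822/1574433) = -246175368*(-17105003822/1574433) = 1403610203507418832/524811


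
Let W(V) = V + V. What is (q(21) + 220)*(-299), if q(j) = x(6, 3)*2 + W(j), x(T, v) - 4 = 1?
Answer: -81328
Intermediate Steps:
x(T, v) = 5 (x(T, v) = 4 + 1 = 5)
W(V) = 2*V
q(j) = 10 + 2*j (q(j) = 5*2 + 2*j = 10 + 2*j)
(q(21) + 220)*(-299) = ((10 + 2*21) + 220)*(-299) = ((10 + 42) + 220)*(-299) = (52 + 220)*(-299) = 272*(-299) = -81328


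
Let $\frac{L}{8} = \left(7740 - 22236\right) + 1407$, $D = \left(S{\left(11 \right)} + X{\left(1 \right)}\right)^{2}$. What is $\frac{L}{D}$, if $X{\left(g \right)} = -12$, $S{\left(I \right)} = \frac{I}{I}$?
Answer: $- \frac{104712}{121} \approx -865.39$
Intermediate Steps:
$S{\left(I \right)} = 1$
$D = 121$ ($D = \left(1 - 12\right)^{2} = \left(-11\right)^{2} = 121$)
$L = -104712$ ($L = 8 \left(\left(7740 - 22236\right) + 1407\right) = 8 \left(-14496 + 1407\right) = 8 \left(-13089\right) = -104712$)
$\frac{L}{D} = - \frac{104712}{121}$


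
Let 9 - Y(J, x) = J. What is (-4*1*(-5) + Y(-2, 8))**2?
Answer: 961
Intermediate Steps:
Y(J, x) = 9 - J
(-4*1*(-5) + Y(-2, 8))**2 = (-4*1*(-5) + (9 - 1*(-2)))**2 = (-4*(-5) + (9 + 2))**2 = (20 + 11)**2 = 31**2 = 961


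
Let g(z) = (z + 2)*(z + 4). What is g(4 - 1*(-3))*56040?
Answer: 5547960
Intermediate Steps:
g(z) = (2 + z)*(4 + z)
g(4 - 1*(-3))*56040 = (8 + (4 - 1*(-3))² + 6*(4 - 1*(-3)))*56040 = (8 + (4 + 3)² + 6*(4 + 3))*56040 = (8 + 7² + 6*7)*56040 = (8 + 49 + 42)*56040 = 99*56040 = 5547960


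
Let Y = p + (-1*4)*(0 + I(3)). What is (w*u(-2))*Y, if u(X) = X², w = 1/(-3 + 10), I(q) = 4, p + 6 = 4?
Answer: -72/7 ≈ -10.286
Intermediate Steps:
p = -2 (p = -6 + 4 = -2)
w = ⅐ (w = 1/7 = ⅐ ≈ 0.14286)
Y = -18 (Y = -2 + (-1*4)*(0 + 4) = -2 - 4*4 = -2 - 16 = -18)
(w*u(-2))*Y = ((⅐)*(-2)²)*(-18) = ((⅐)*4)*(-18) = (4/7)*(-18) = -72/7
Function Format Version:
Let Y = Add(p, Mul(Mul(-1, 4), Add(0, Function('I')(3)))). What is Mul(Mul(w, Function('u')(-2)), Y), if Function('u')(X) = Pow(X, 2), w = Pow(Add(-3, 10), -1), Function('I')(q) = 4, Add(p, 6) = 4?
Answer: Rational(-72, 7) ≈ -10.286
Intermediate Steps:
p = -2 (p = Add(-6, 4) = -2)
w = Rational(1, 7) (w = Pow(7, -1) = Rational(1, 7) ≈ 0.14286)
Y = -18 (Y = Add(-2, Mul(Mul(-1, 4), Add(0, 4))) = Add(-2, Mul(-4, 4)) = Add(-2, -16) = -18)
Mul(Mul(w, Function('u')(-2)), Y) = Mul(Mul(Rational(1, 7), Pow(-2, 2)), -18) = Mul(Mul(Rational(1, 7), 4), -18) = Mul(Rational(4, 7), -18) = Rational(-72, 7)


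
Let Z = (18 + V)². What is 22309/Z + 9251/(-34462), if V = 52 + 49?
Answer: 91115621/69716626 ≈ 1.3069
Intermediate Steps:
V = 101
Z = 14161 (Z = (18 + 101)² = 119² = 14161)
22309/Z + 9251/(-34462) = 22309/14161 + 9251/(-34462) = 22309*(1/14161) + 9251*(-1/34462) = 3187/2023 - 9251/34462 = 91115621/69716626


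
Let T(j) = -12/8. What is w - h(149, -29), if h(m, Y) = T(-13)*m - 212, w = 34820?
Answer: 70511/2 ≈ 35256.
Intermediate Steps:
T(j) = -3/2 (T(j) = -12*⅛ = -3/2)
h(m, Y) = -212 - 3*m/2 (h(m, Y) = -3*m/2 - 212 = -212 - 3*m/2)
w - h(149, -29) = 34820 - (-212 - 3/2*149) = 34820 - (-212 - 447/2) = 34820 - 1*(-871/2) = 34820 + 871/2 = 70511/2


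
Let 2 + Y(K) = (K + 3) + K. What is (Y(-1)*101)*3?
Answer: -303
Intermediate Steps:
Y(K) = 1 + 2*K (Y(K) = -2 + ((K + 3) + K) = -2 + ((3 + K) + K) = -2 + (3 + 2*K) = 1 + 2*K)
(Y(-1)*101)*3 = ((1 + 2*(-1))*101)*3 = ((1 - 2)*101)*3 = -1*101*3 = -101*3 = -303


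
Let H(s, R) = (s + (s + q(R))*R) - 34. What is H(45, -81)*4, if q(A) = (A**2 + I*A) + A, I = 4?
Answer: -2009080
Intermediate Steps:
q(A) = A**2 + 5*A (q(A) = (A**2 + 4*A) + A = A**2 + 5*A)
H(s, R) = -34 + s + R*(s + R*(5 + R)) (H(s, R) = (s + (s + R*(5 + R))*R) - 34 = (s + R*(s + R*(5 + R))) - 34 = -34 + s + R*(s + R*(5 + R)))
H(45, -81)*4 = (-34 + 45 - 81*45 + (-81)**2*(5 - 81))*4 = (-34 + 45 - 3645 + 6561*(-76))*4 = (-34 + 45 - 3645 - 498636)*4 = -502270*4 = -2009080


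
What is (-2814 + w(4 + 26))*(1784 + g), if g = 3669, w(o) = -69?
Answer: -15720999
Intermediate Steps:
(-2814 + w(4 + 26))*(1784 + g) = (-2814 - 69)*(1784 + 3669) = -2883*5453 = -15720999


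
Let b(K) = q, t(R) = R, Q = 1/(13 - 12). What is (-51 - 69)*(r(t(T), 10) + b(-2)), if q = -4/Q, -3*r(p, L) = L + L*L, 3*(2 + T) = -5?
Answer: 4880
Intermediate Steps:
T = -11/3 (T = -2 + (1/3)*(-5) = -2 - 5/3 = -11/3 ≈ -3.6667)
Q = 1 (Q = 1/1 = 1)
r(p, L) = -L/3 - L**2/3 (r(p, L) = -(L + L*L)/3 = -(L + L**2)/3 = -L/3 - L**2/3)
q = -4 (q = -4/1 = -4*1 = -4)
b(K) = -4
(-51 - 69)*(r(t(T), 10) + b(-2)) = (-51 - 69)*(-1/3*10*(1 + 10) - 4) = -120*(-1/3*10*11 - 4) = -120*(-110/3 - 4) = -120*(-122/3) = 4880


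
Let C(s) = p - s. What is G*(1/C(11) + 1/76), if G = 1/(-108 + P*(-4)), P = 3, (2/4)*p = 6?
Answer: -77/9120 ≈ -0.0084430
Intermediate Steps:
p = 12 (p = 2*6 = 12)
C(s) = 12 - s
G = -1/120 (G = 1/(-108 + 3*(-4)) = 1/(-108 - 12) = 1/(-120) = -1/120 ≈ -0.0083333)
G*(1/C(11) + 1/76) = -(1/(12 - 1*11) + 1/76)/120 = -(1/(12 - 11) + 1/76)/120 = -(1/1 + 1/76)/120 = -(1 + 1/76)/120 = -1/120*77/76 = -77/9120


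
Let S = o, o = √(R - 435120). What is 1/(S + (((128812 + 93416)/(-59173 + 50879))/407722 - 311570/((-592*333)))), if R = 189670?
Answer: 10974377527235191053376656264/1704416446240059033419528642684161 - 34719883930525881379788175680*I*√9818/1704416446240059033419528642684161 ≈ 6.4388e-6 - 0.0020184*I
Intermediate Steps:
o = 5*I*√9818 (o = √(189670 - 435120) = √(-245450) = 5*I*√9818 ≈ 495.43*I)
S = 5*I*√9818 ≈ 495.43*I
1/(S + (((128812 + 93416)/(-59173 + 50879))/407722 - 311570/((-592*333)))) = 1/(5*I*√9818 + (((128812 + 93416)/(-59173 + 50879))/407722 - 311570/((-592*333)))) = 1/(5*I*√9818 + ((222228/(-8294))*(1/407722) - 311570/(-197136))) = 1/(5*I*√9818 + ((222228*(-1/8294))*(1/407722) - 311570*(-1/197136))) = 1/(5*I*√9818 + (-111114/4147*1/407722 + 155785/98568)) = 1/(5*I*√9818 + (-55557/845411567 + 155785/98568)) = 1/(5*I*√9818 + 131696964822719/83330527336056) = 1/(131696964822719/83330527336056 + 5*I*√9818)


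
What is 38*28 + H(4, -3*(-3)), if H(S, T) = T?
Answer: 1073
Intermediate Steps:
38*28 + H(4, -3*(-3)) = 38*28 - 3*(-3) = 1064 + 9 = 1073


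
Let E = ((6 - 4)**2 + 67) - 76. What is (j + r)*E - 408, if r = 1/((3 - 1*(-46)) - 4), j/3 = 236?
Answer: -35533/9 ≈ -3948.1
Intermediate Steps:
j = 708 (j = 3*236 = 708)
r = 1/45 (r = 1/((3 + 46) - 4) = 1/(49 - 4) = 1/45 ≈ 0.022222)
E = -5 (E = (2**2 + 67) - 76 = (4 + 67) - 76 = 71 - 76 = -5)
(j + r)*E - 408 = (708 + 1/45)*(-5) - 408 = (31861/45)*(-5) - 408 = -31861/9 - 408 = -35533/9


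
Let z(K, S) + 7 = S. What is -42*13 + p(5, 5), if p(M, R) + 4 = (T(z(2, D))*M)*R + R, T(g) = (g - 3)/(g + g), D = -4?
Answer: -5820/11 ≈ -529.09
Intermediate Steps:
z(K, S) = -7 + S
T(g) = (-3 + g)/(2*g) (T(g) = (-3 + g)/((2*g)) = (-3 + g)*(1/(2*g)) = (-3 + g)/(2*g))
p(M, R) = -4 + R + 7*M*R/11 (p(M, R) = -4 + ((((-3 + (-7 - 4))/(2*(-7 - 4)))*M)*R + R) = -4 + ((((½)*(-3 - 11)/(-11))*M)*R + R) = -4 + ((((½)*(-1/11)*(-14))*M)*R + R) = -4 + ((7*M/11)*R + R) = -4 + (7*M*R/11 + R) = -4 + (R + 7*M*R/11) = -4 + R + 7*M*R/11)
-42*13 + p(5, 5) = -42*13 + (-4 + 5 + (7/11)*5*5) = -546 + (-4 + 5 + 175/11) = -546 + 186/11 = -5820/11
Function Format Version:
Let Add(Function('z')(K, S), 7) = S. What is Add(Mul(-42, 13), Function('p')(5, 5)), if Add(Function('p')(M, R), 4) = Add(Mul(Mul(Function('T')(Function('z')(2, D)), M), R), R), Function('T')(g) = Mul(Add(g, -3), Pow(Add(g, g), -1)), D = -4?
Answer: Rational(-5820, 11) ≈ -529.09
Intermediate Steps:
Function('z')(K, S) = Add(-7, S)
Function('T')(g) = Mul(Rational(1, 2), Pow(g, -1), Add(-3, g)) (Function('T')(g) = Mul(Add(-3, g), Pow(Mul(2, g), -1)) = Mul(Add(-3, g), Mul(Rational(1, 2), Pow(g, -1))) = Mul(Rational(1, 2), Pow(g, -1), Add(-3, g)))
Function('p')(M, R) = Add(-4, R, Mul(Rational(7, 11), M, R)) (Function('p')(M, R) = Add(-4, Add(Mul(Mul(Mul(Rational(1, 2), Pow(Add(-7, -4), -1), Add(-3, Add(-7, -4))), M), R), R)) = Add(-4, Add(Mul(Mul(Mul(Rational(1, 2), Pow(-11, -1), Add(-3, -11)), M), R), R)) = Add(-4, Add(Mul(Mul(Mul(Rational(1, 2), Rational(-1, 11), -14), M), R), R)) = Add(-4, Add(Mul(Mul(Rational(7, 11), M), R), R)) = Add(-4, Add(Mul(Rational(7, 11), M, R), R)) = Add(-4, Add(R, Mul(Rational(7, 11), M, R))) = Add(-4, R, Mul(Rational(7, 11), M, R)))
Add(Mul(-42, 13), Function('p')(5, 5)) = Add(Mul(-42, 13), Add(-4, 5, Mul(Rational(7, 11), 5, 5))) = Add(-546, Add(-4, 5, Rational(175, 11))) = Add(-546, Rational(186, 11)) = Rational(-5820, 11)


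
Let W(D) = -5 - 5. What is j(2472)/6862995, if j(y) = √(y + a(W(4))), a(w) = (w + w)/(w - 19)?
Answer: 2*√519883/199026855 ≈ 7.2455e-6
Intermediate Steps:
W(D) = -10
a(w) = 2*w/(-19 + w) (a(w) = (2*w)/(-19 + w) = 2*w/(-19 + w))
j(y) = √(20/29 + y) (j(y) = √(y + 2*(-10)/(-19 - 10)) = √(y + 2*(-10)/(-29)) = √(y + 2*(-10)*(-1/29)) = √(y + 20/29) = √(20/29 + y))
j(2472)/6862995 = (√(580 + 841*2472)/29)/6862995 = (√(580 + 2078952)/29)*(1/6862995) = (√2079532/29)*(1/6862995) = ((2*√519883)/29)*(1/6862995) = (2*√519883/29)*(1/6862995) = 2*√519883/199026855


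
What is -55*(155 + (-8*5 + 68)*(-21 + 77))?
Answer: -94765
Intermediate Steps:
-55*(155 + (-8*5 + 68)*(-21 + 77)) = -55*(155 + (-40 + 68)*56) = -55*(155 + 28*56) = -55*(155 + 1568) = -55*1723 = -94765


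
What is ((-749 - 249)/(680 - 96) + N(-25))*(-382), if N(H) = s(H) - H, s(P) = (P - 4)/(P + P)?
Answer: -33283469/3650 ≈ -9118.8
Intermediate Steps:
s(P) = (-4 + P)/(2*P) (s(P) = (-4 + P)/((2*P)) = (-4 + P)*(1/(2*P)) = (-4 + P)/(2*P))
N(H) = -H + (-4 + H)/(2*H) (N(H) = (-4 + H)/(2*H) - H = -H + (-4 + H)/(2*H))
((-749 - 249)/(680 - 96) + N(-25))*(-382) = ((-749 - 249)/(680 - 96) + (½ - 1*(-25) - 2/(-25)))*(-382) = (-998/584 + (½ + 25 - 2*(-1/25)))*(-382) = (-998*1/584 + (½ + 25 + 2/25))*(-382) = (-499/292 + 1279/50)*(-382) = (174259/7300)*(-382) = -33283469/3650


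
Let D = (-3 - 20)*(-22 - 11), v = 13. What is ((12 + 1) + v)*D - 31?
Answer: 19703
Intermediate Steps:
D = 759 (D = -23*(-33) = 759)
((12 + 1) + v)*D - 31 = ((12 + 1) + 13)*759 - 31 = (13 + 13)*759 - 31 = 26*759 - 31 = 19734 - 31 = 19703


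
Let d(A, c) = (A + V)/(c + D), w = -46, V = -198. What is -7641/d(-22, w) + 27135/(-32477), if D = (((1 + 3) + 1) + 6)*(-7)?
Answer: -30529250811/7144940 ≈ -4272.9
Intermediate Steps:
D = -77 (D = ((4 + 1) + 6)*(-7) = (5 + 6)*(-7) = 11*(-7) = -77)
d(A, c) = (-198 + A)/(-77 + c) (d(A, c) = (A - 198)/(c - 77) = (-198 + A)/(-77 + c))
-7641/d(-22, w) + 27135/(-32477) = -7641*(-77 - 46)/(-198 - 22) + 27135/(-32477) = -7641/(-220/(-123)) + 27135*(-1/32477) = -7641/((-1/123*(-220))) - 27135/32477 = -7641/220/123 - 27135/32477 = -7641*123/220 - 27135/32477 = -939843/220 - 27135/32477 = -30529250811/7144940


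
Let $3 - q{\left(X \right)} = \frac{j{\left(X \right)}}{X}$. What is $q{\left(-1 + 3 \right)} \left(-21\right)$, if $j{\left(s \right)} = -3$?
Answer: $- \frac{189}{2} \approx -94.5$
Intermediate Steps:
$q{\left(X \right)} = 3 + \frac{3}{X}$ ($q{\left(X \right)} = 3 - - \frac{3}{X} = 3 + \frac{3}{X}$)
$q{\left(-1 + 3 \right)} \left(-21\right) = \left(3 + \frac{3}{-1 + 3}\right) \left(-21\right) = \left(3 + \frac{3}{2}\right) \left(-21\right) = \frac{9}{2} \left(-21\right) = - \frac{189}{2}$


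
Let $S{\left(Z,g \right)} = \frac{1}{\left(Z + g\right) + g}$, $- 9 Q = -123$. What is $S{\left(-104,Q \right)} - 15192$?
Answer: $- \frac{3494163}{230} \approx -15192.0$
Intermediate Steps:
$Q = \frac{41}{3}$ ($Q = \left(- \frac{1}{9}\right) \left(-123\right) = \frac{41}{3} \approx 13.667$)
$S{\left(Z,g \right)} = \frac{1}{Z + 2 g}$
$S{\left(-104,Q \right)} - 15192 = \frac{1}{-104 + 2 \cdot \frac{41}{3}} - 15192 = \frac{1}{-104 + \frac{82}{3}} - 15192 = \frac{1}{- \frac{230}{3}} - 15192 = - \frac{3}{230} - 15192 = - \frac{3494163}{230}$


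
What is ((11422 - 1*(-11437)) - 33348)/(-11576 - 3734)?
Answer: 10489/15310 ≈ 0.68511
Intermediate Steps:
((11422 - 1*(-11437)) - 33348)/(-11576 - 3734) = ((11422 + 11437) - 33348)/(-15310) = (22859 - 33348)*(-1/15310) = -10489*(-1/15310) = 10489/15310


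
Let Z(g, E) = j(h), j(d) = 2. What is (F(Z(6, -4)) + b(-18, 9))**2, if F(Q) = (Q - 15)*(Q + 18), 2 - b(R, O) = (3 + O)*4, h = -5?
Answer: 93636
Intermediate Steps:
Z(g, E) = 2
b(R, O) = -10 - 4*O (b(R, O) = 2 - (3 + O)*4 = 2 - (12 + 4*O) = 2 + (-12 - 4*O) = -10 - 4*O)
F(Q) = (-15 + Q)*(18 + Q)
(F(Z(6, -4)) + b(-18, 9))**2 = ((-270 + 2**2 + 3*2) + (-10 - 4*9))**2 = ((-270 + 4 + 6) + (-10 - 36))**2 = (-260 - 46)**2 = (-306)**2 = 93636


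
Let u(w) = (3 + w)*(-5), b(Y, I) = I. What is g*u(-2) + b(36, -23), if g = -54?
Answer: 247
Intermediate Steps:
u(w) = -15 - 5*w
g*u(-2) + b(36, -23) = -54*(-15 - 5*(-2)) - 23 = -54*(-15 + 10) - 23 = -54*(-5) - 23 = 270 - 23 = 247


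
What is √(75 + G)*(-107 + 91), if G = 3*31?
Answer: -32*√42 ≈ -207.38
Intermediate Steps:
G = 93
√(75 + G)*(-107 + 91) = √(75 + 93)*(-107 + 91) = √168*(-16) = (2*√42)*(-16) = -32*√42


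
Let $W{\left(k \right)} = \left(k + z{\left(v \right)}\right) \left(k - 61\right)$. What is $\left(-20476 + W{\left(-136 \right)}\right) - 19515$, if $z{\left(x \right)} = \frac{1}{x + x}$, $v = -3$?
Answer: $- \frac{78997}{6} \approx -13166.0$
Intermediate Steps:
$z{\left(x \right)} = \frac{1}{2 x}$
$W{\left(k \right)} = \left(-61 + k\right) \left(- \frac{1}{6} + k\right)$ ($W{\left(k \right)} = \left(k + \frac{1}{2 \left(-3\right)}\right) \left(k - 61\right) = \left(k + \frac{1}{2} \left(- \frac{1}{3}\right)\right) \left(-61 + k\right) = \left(k - \frac{1}{6}\right) \left(-61 + k\right) = \left(- \frac{1}{6} + k\right) \left(-61 + k\right) = \left(-61 + k\right) \left(- \frac{1}{6} + k\right)$)
$\left(-20476 + W{\left(-136 \right)}\right) - 19515 = \left(-20476 + \left(\frac{61}{6} + \left(-136\right)^{2} - - \frac{24956}{3}\right)\right) - 19515 = \left(-20476 + \left(\frac{61}{6} + 18496 + \frac{24956}{3}\right)\right) - 19515 = \left(-20476 + \frac{160949}{6}\right) - 19515 = \frac{38093}{6} - 19515 = - \frac{78997}{6}$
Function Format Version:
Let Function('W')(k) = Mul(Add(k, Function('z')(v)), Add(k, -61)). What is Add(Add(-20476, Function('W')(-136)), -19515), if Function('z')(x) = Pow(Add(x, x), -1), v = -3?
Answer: Rational(-78997, 6) ≈ -13166.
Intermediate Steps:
Function('z')(x) = Mul(Rational(1, 2), Pow(x, -1)) (Function('z')(x) = Pow(Mul(2, x), -1) = Mul(Rational(1, 2), Pow(x, -1)))
Function('W')(k) = Mul(Add(-61, k), Add(Rational(-1, 6), k)) (Function('W')(k) = Mul(Add(k, Mul(Rational(1, 2), Pow(-3, -1))), Add(k, -61)) = Mul(Add(k, Mul(Rational(1, 2), Rational(-1, 3))), Add(-61, k)) = Mul(Add(k, Rational(-1, 6)), Add(-61, k)) = Mul(Add(Rational(-1, 6), k), Add(-61, k)) = Mul(Add(-61, k), Add(Rational(-1, 6), k)))
Add(Add(-20476, Function('W')(-136)), -19515) = Add(Add(-20476, Add(Rational(61, 6), Pow(-136, 2), Mul(Rational(-367, 6), -136))), -19515) = Add(Add(-20476, Add(Rational(61, 6), 18496, Rational(24956, 3))), -19515) = Add(Add(-20476, Rational(160949, 6)), -19515) = Add(Rational(38093, 6), -19515) = Rational(-78997, 6)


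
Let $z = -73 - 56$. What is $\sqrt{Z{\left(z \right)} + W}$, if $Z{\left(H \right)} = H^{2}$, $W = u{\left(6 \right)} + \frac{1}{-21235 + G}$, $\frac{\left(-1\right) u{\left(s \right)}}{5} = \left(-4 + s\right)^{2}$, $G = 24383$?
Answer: $\frac{\sqrt{41178129383}}{1574} \approx 128.92$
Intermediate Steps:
$z = -129$ ($z = -73 - 56 = -129$)
$u{\left(s \right)} = - 5 \left(-4 + s\right)^{2}$
$W = - \frac{62959}{3148}$ ($W = - 5 \left(-4 + 6\right)^{2} + \frac{1}{-21235 + 24383} = - 5 \cdot 2^{2} + \frac{1}{3148} = \left(-5\right) 4 + \frac{1}{3148} = -20 + \frac{1}{3148} = - \frac{62959}{3148} \approx -20.0$)
$\sqrt{Z{\left(z \right)} + W} = \sqrt{\left(-129\right)^{2} - \frac{62959}{3148}} = \sqrt{16641 - \frac{62959}{3148}} = \sqrt{\frac{52322909}{3148}} = \frac{\sqrt{41178129383}}{1574}$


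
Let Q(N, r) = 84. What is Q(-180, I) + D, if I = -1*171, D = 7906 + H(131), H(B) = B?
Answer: 8121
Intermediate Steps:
D = 8037 (D = 7906 + 131 = 8037)
I = -171
Q(-180, I) + D = 84 + 8037 = 8121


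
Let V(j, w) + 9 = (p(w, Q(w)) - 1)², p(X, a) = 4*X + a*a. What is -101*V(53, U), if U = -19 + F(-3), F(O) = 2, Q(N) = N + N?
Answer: -119337560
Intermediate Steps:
Q(N) = 2*N
p(X, a) = a² + 4*X (p(X, a) = 4*X + a² = a² + 4*X)
U = -17 (U = -19 + 2 = -17)
V(j, w) = -9 + (-1 + 4*w + 4*w²)² (V(j, w) = -9 + (((2*w)² + 4*w) - 1)² = -9 + ((4*w² + 4*w) - 1)² = -9 + ((4*w + 4*w²) - 1)² = -9 + (-1 + 4*w + 4*w²)²)
-101*V(53, U) = -101*(-9 + (-1 + 4*(-17) + 4*(-17)²)²) = -101*(-9 + (-1 - 68 + 4*289)²) = -101*(-9 + (-1 - 68 + 1156)²) = -101*(-9 + 1087²) = -101*(-9 + 1181569) = -101*1181560 = -119337560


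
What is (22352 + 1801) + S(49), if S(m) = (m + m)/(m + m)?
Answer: 24154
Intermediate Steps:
S(m) = 1 (S(m) = (2*m)/((2*m)) = (2*m)*(1/(2*m)) = 1)
(22352 + 1801) + S(49) = (22352 + 1801) + 1 = 24153 + 1 = 24154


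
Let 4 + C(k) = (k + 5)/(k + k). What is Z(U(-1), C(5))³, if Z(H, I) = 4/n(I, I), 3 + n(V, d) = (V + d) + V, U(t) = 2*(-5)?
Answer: -1/27 ≈ -0.037037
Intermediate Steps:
U(t) = -10
C(k) = -4 + (5 + k)/(2*k) (C(k) = -4 + (k + 5)/(k + k) = -4 + (5 + k)/((2*k)) = -4 + (5 + k)*(1/(2*k)) = -4 + (5 + k)/(2*k))
n(V, d) = -3 + d + 2*V (n(V, d) = -3 + ((V + d) + V) = -3 + (d + 2*V) = -3 + d + 2*V)
Z(H, I) = 4/(-3 + 3*I) (Z(H, I) = 4/(-3 + I + 2*I) = 4/(-3 + 3*I))
Z(U(-1), C(5))³ = (4/(3*(-1 + (½)*(5 - 7*5)/5)))³ = (4/(3*(-1 + (½)*(⅕)*(5 - 35))))³ = (4/(3*(-1 + (½)*(⅕)*(-30))))³ = (4/(3*(-1 - 3)))³ = ((4/3)/(-4))³ = ((4/3)*(-¼))³ = (-⅓)³ = -1/27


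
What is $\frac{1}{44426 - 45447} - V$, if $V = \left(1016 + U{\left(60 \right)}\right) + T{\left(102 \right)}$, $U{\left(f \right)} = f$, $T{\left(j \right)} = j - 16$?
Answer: $- \frac{1186403}{1021} \approx -1162.0$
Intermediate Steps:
$T{\left(j \right)} = -16 + j$
$V = 1162$ ($V = \left(1016 + 60\right) + \left(-16 + 102\right) = 1076 + 86 = 1162$)
$\frac{1}{44426 - 45447} - V = \frac{1}{44426 - 45447} - 1162 = \frac{1}{-1021} - 1162 = - \frac{1}{1021} - 1162 = - \frac{1186403}{1021}$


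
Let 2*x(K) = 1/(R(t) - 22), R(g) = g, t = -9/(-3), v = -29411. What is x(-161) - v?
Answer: 1117617/38 ≈ 29411.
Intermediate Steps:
t = 3 (t = -9*(-⅓) = 3)
x(K) = -1/38 (x(K) = 1/(2*(3 - 22)) = (½)/(-19) = (½)*(-1/19) = -1/38)
x(-161) - v = -1/38 - 1*(-29411) = -1/38 + 29411 = 1117617/38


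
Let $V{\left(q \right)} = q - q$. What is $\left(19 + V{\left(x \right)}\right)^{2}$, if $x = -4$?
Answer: $361$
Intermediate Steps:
$V{\left(q \right)} = 0$
$\left(19 + V{\left(x \right)}\right)^{2} = \left(19 + 0\right)^{2} = 19^{2} = 361$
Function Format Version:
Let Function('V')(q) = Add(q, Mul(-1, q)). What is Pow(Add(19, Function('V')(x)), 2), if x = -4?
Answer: 361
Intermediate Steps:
Function('V')(q) = 0
Pow(Add(19, Function('V')(x)), 2) = Pow(Add(19, 0), 2) = Pow(19, 2) = 361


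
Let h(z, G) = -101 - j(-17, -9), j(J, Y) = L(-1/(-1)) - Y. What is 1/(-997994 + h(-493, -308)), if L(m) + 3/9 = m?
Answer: -3/2994314 ≈ -1.0019e-6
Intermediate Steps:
L(m) = -1/3 + m
j(J, Y) = 2/3 - Y (j(J, Y) = (-1/3 - 1/(-1)) - Y = (-1/3 - 1*(-1)) - Y = (-1/3 + 1) - Y = 2/3 - Y)
h(z, G) = -332/3 (h(z, G) = -101 - (2/3 - 1*(-9)) = -101 - (2/3 + 9) = -101 - 1*29/3 = -101 - 29/3 = -332/3)
1/(-997994 + h(-493, -308)) = 1/(-997994 - 332/3) = 1/(-2994314/3) = -3/2994314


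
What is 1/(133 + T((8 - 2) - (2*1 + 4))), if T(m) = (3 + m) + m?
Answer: 1/136 ≈ 0.0073529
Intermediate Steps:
T(m) = 3 + 2*m
1/(133 + T((8 - 2) - (2*1 + 4))) = 1/(133 + (3 + 2*((8 - 2) - (2*1 + 4)))) = 1/(133 + (3 + 2*(6 - (2 + 4)))) = 1/(133 + (3 + 2*(6 - 1*6))) = 1/(133 + (3 + 2*(6 - 6))) = 1/(133 + (3 + 2*0)) = 1/(133 + (3 + 0)) = 1/(133 + 3) = 1/136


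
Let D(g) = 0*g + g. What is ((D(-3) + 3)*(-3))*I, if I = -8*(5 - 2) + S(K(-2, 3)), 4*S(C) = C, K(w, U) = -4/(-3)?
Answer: 0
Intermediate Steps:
D(g) = g (D(g) = 0 + g = g)
K(w, U) = 4/3 (K(w, U) = -4*(-1/3) = 4/3)
S(C) = C/4
I = -71/3 (I = -8*(5 - 2) + (1/4)*(4/3) = -8*3 + 1/3 = -4*6 + 1/3 = -24 + 1/3 = -71/3 ≈ -23.667)
((D(-3) + 3)*(-3))*I = ((-3 + 3)*(-3))*(-71/3) = (0*(-3))*(-71/3) = 0*(-71/3) = 0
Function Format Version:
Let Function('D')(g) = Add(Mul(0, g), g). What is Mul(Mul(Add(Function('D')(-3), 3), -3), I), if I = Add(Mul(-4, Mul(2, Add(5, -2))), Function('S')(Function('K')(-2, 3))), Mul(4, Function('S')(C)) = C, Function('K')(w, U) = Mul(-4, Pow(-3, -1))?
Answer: 0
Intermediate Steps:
Function('D')(g) = g (Function('D')(g) = Add(0, g) = g)
Function('K')(w, U) = Rational(4, 3) (Function('K')(w, U) = Mul(-4, Rational(-1, 3)) = Rational(4, 3))
Function('S')(C) = Mul(Rational(1, 4), C)
I = Rational(-71, 3) (I = Add(Mul(-4, Mul(2, Add(5, -2))), Mul(Rational(1, 4), Rational(4, 3))) = Add(Mul(-4, Mul(2, 3)), Rational(1, 3)) = Add(Mul(-4, 6), Rational(1, 3)) = Add(-24, Rational(1, 3)) = Rational(-71, 3) ≈ -23.667)
Mul(Mul(Add(Function('D')(-3), 3), -3), I) = Mul(Mul(Add(-3, 3), -3), Rational(-71, 3)) = Mul(Mul(0, -3), Rational(-71, 3)) = Mul(0, Rational(-71, 3)) = 0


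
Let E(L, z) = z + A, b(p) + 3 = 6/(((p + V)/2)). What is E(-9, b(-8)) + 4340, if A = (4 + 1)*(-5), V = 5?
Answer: 4308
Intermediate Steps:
A = -25 (A = 5*(-5) = -25)
b(p) = -3 + 6/(5/2 + p/2) (b(p) = -3 + 6/(((p + 5)/2)) = -3 + 6/(((5 + p)/2)) = -3 + 6/(5/2 + p/2))
E(L, z) = -25 + z (E(L, z) = z - 25 = -25 + z)
E(-9, b(-8)) + 4340 = (-25 + 3*(-1 - 1*(-8))/(5 - 8)) + 4340 = (-25 + 3*(-1 + 8)/(-3)) + 4340 = (-25 + 3*(-1/3)*7) + 4340 = (-25 - 7) + 4340 = -32 + 4340 = 4308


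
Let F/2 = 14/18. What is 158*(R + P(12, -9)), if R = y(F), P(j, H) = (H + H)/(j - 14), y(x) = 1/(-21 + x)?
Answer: 247428/175 ≈ 1413.9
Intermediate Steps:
F = 14/9 (F = 2*(14/18) = 2*(14*(1/18)) = 2*(7/9) = 14/9 ≈ 1.5556)
P(j, H) = 2*H/(-14 + j) (P(j, H) = (2*H)/(-14 + j) = 2*H/(-14 + j))
R = -9/175 (R = 1/(-21 + 14/9) = 1/(-175/9) = -9/175 ≈ -0.051429)
158*(R + P(12, -9)) = 158*(-9/175 + 2*(-9)/(-14 + 12)) = 158*(-9/175 + 2*(-9)/(-2)) = 158*(-9/175 + 2*(-9)*(-½)) = 158*(-9/175 + 9) = 158*(1566/175) = 247428/175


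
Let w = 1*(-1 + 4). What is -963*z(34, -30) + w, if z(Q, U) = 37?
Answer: -35628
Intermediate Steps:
w = 3 (w = 1*3 = 3)
-963*z(34, -30) + w = -963*37 + 3 = -35631 + 3 = -35628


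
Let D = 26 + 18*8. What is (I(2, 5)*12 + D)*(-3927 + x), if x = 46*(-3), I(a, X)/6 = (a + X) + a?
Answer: -3325170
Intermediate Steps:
I(a, X) = 6*X + 12*a (I(a, X) = 6*((a + X) + a) = 6*((X + a) + a) = 6*(X + 2*a) = 6*X + 12*a)
D = 170 (D = 26 + 144 = 170)
x = -138
(I(2, 5)*12 + D)*(-3927 + x) = ((6*5 + 12*2)*12 + 170)*(-3927 - 138) = ((30 + 24)*12 + 170)*(-4065) = (54*12 + 170)*(-4065) = (648 + 170)*(-4065) = 818*(-4065) = -3325170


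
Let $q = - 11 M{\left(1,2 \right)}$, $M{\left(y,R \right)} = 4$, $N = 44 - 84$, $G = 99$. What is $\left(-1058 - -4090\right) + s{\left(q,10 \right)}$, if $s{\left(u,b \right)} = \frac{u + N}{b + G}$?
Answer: $\frac{330404}{109} \approx 3031.2$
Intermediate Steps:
$N = -40$ ($N = 44 - 84 = -40$)
$q = -44$ ($q = \left(-11\right) 4 = -44$)
$s{\left(u,b \right)} = \frac{-40 + u}{99 + b}$ ($s{\left(u,b \right)} = \frac{u - 40}{b + 99} = \frac{-40 + u}{99 + b}$)
$\left(-1058 - -4090\right) + s{\left(q,10 \right)} = \left(-1058 - -4090\right) + \frac{-40 - 44}{99 + 10} = \left(-1058 + 4090\right) + \frac{1}{109} \left(-84\right) = 3032 + \frac{1}{109} \left(-84\right) = 3032 - \frac{84}{109} = \frac{330404}{109}$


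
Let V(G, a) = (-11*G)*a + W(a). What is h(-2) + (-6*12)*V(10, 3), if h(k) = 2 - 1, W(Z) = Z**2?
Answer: 23113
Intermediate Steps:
V(G, a) = a**2 - 11*G*a (V(G, a) = (-11*G)*a + a**2 = -11*G*a + a**2 = a**2 - 11*G*a)
h(k) = 1
h(-2) + (-6*12)*V(10, 3) = 1 + (-6*12)*(3*(3 - 11*10)) = 1 - 216*(3 - 110) = 1 - 216*(-107) = 1 - 72*(-321) = 1 + 23112 = 23113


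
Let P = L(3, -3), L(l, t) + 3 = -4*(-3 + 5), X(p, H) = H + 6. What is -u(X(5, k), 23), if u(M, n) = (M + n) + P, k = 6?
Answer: -24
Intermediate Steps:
X(p, H) = 6 + H
L(l, t) = -11 (L(l, t) = -3 - 4*(-3 + 5) = -3 - 4*2 = -3 - 8 = -11)
P = -11
u(M, n) = -11 + M + n (u(M, n) = (M + n) - 11 = -11 + M + n)
-u(X(5, k), 23) = -(-11 + (6 + 6) + 23) = -(-11 + 12 + 23) = -1*24 = -24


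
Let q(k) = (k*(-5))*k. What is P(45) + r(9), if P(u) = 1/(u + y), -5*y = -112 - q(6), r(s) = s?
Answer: 1418/157 ≈ 9.0318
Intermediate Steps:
q(k) = -5*k² (q(k) = (-5*k)*k = -5*k²)
y = -68/5 (y = -(-112 - (-5)*6²)/5 = -(-112 - (-5)*36)/5 = -(-112 - 1*(-180))/5 = -(-112 + 180)/5 = -⅕*68 = -68/5 ≈ -13.600)
P(u) = 1/(-68/5 + u) (P(u) = 1/(u - 68/5) = 1/(-68/5 + u))
P(45) + r(9) = 5/(-68 + 5*45) + 9 = 5/(-68 + 225) + 9 = 5/157 + 9 = 1418/157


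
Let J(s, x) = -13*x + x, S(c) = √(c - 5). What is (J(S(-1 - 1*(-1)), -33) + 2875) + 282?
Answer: 3553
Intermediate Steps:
S(c) = √(-5 + c)
J(s, x) = -12*x
(J(S(-1 - 1*(-1)), -33) + 2875) + 282 = (-12*(-33) + 2875) + 282 = (396 + 2875) + 282 = 3271 + 282 = 3553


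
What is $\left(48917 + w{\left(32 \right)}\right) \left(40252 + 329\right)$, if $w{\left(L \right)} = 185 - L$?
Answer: $1991309670$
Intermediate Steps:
$\left(48917 + w{\left(32 \right)}\right) \left(40252 + 329\right) = \left(48917 + \left(185 - 32\right)\right) \left(40252 + 329\right) = \left(48917 + \left(185 - 32\right)\right) 40581 = \left(48917 + 153\right) 40581 = 49070 \cdot 40581 = 1991309670$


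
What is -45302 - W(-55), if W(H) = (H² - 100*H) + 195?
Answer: -54022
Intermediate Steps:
W(H) = 195 + H² - 100*H
-45302 - W(-55) = -45302 - (195 + (-55)² - 100*(-55)) = -45302 - (195 + 3025 + 5500) = -45302 - 1*8720 = -45302 - 8720 = -54022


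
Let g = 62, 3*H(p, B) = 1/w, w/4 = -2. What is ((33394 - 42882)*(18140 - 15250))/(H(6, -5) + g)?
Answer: -658087680/1487 ≈ -4.4256e+5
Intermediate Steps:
w = -8 (w = 4*(-2) = -8)
H(p, B) = -1/24 (H(p, B) = (1/3)/(-8) = (1/3)*(-1/8) = -1/24)
((33394 - 42882)*(18140 - 15250))/(H(6, -5) + g) = ((33394 - 42882)*(18140 - 15250))/(-1/24 + 62) = (-9488*2890)/(1487/24) = -27420320*24/1487 = -658087680/1487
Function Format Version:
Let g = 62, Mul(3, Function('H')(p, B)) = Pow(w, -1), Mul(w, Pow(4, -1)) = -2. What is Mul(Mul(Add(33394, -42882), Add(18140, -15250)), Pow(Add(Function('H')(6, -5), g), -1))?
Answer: Rational(-658087680, 1487) ≈ -4.4256e+5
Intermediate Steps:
w = -8 (w = Mul(4, -2) = -8)
Function('H')(p, B) = Rational(-1, 24) (Function('H')(p, B) = Mul(Rational(1, 3), Pow(-8, -1)) = Mul(Rational(1, 3), Rational(-1, 8)) = Rational(-1, 24))
Mul(Mul(Add(33394, -42882), Add(18140, -15250)), Pow(Add(Function('H')(6, -5), g), -1)) = Mul(Mul(Add(33394, -42882), Add(18140, -15250)), Pow(Add(Rational(-1, 24), 62), -1)) = Mul(Mul(-9488, 2890), Pow(Rational(1487, 24), -1)) = Mul(-27420320, Rational(24, 1487)) = Rational(-658087680, 1487)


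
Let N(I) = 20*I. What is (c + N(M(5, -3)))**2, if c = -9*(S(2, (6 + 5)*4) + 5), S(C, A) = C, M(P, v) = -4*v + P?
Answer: 76729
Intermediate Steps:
M(P, v) = P - 4*v
c = -63 (c = -9*(2 + 5) = -9*7 = -63)
(c + N(M(5, -3)))**2 = (-63 + 20*(5 - 4*(-3)))**2 = (-63 + 20*(5 + 12))**2 = (-63 + 20*17)**2 = (-63 + 340)**2 = 277**2 = 76729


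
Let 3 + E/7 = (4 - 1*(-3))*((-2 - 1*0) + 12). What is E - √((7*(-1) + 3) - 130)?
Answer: 469 - I*√134 ≈ 469.0 - 11.576*I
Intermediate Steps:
E = 469 (E = -21 + 7*((4 - 1*(-3))*((-2 - 1*0) + 12)) = -21 + 7*((4 + 3)*((-2 + 0) + 12)) = -21 + 7*(7*(-2 + 12)) = -21 + 7*(7*10) = -21 + 7*70 = -21 + 490 = 469)
E - √((7*(-1) + 3) - 130) = 469 - √((7*(-1) + 3) - 130) = 469 - √((-7 + 3) - 130) = 469 - √(-4 - 130) = 469 - √(-134) = 469 - I*√134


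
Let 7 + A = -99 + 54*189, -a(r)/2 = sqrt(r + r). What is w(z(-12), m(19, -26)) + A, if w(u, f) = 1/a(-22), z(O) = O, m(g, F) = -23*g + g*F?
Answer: 10100 + I*sqrt(11)/44 ≈ 10100.0 + 0.075378*I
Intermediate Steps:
a(r) = -2*sqrt(2)*sqrt(r) (a(r) = -2*sqrt(r + r) = -2*sqrt(2)*sqrt(r))
m(g, F) = -23*g + F*g
A = 10100 (A = -7 + (-99 + 54*189) = -7 + (-99 + 10206) = -7 + 10107 = 10100)
w(u, f) = I*sqrt(11)/44 (w(u, f) = 1/(-2*sqrt(2)*sqrt(-22)) = 1/(-2*sqrt(2)*I*sqrt(22)) = 1/(-4*I*sqrt(11)) = I*sqrt(11)/44)
w(z(-12), m(19, -26)) + A = I*sqrt(11)/44 + 10100 = 10100 + I*sqrt(11)/44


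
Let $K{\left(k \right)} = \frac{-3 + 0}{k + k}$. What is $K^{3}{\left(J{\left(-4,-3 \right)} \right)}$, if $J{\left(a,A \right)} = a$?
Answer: $\frac{27}{512} \approx 0.052734$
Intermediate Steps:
$K{\left(k \right)} = - \frac{3}{2 k}$
$K^{3}{\left(J{\left(-4,-3 \right)} \right)} = \left(- \frac{3}{2 \left(-4\right)}\right)^{3} = \left(\left(- \frac{3}{2}\right) \left(- \frac{1}{4}\right)\right)^{3} = \left(\frac{3}{8}\right)^{3} = \frac{27}{512}$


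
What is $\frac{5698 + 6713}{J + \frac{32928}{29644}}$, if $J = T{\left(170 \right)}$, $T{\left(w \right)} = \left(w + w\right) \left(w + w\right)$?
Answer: $\frac{91977921}{856719832} \approx 0.10736$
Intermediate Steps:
$T{\left(w \right)} = 4 w^{2}$ ($T{\left(w \right)} = 2 w 2 w = 4 w^{2}$)
$J = 115600$ ($J = 4 \cdot 170^{2} = 4 \cdot 28900 = 115600$)
$\frac{5698 + 6713}{J + \frac{32928}{29644}} = \frac{5698 + 6713}{115600 + \frac{32928}{29644}} = \frac{12411}{115600 + 32928 \cdot \frac{1}{29644}} = \frac{12411}{115600 + \frac{8232}{7411}} = \frac{12411}{\frac{856719832}{7411}} = 12411 \cdot \frac{7411}{856719832} = \frac{91977921}{856719832}$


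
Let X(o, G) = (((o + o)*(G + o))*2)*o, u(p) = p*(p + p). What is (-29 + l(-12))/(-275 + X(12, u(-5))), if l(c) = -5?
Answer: -34/35437 ≈ -0.00095945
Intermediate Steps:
u(p) = 2*p**2 (u(p) = p*(2*p) = 2*p**2)
X(o, G) = 4*o**2*(G + o) (X(o, G) = (((2*o)*(G + o))*2)*o = ((2*o*(G + o))*2)*o = (4*o*(G + o))*o = 4*o**2*(G + o))
(-29 + l(-12))/(-275 + X(12, u(-5))) = (-29 - 5)/(-275 + 4*12**2*(2*(-5)**2 + 12)) = -34/(-275 + 4*144*(2*25 + 12)) = -34/(-275 + 4*144*(50 + 12)) = -34/(-275 + 4*144*62) = -34/(-275 + 35712) = -34/35437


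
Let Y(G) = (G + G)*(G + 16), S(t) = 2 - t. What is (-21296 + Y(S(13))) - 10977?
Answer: -32383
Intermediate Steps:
Y(G) = 2*G*(16 + G) (Y(G) = (2*G)*(16 + G) = 2*G*(16 + G))
(-21296 + Y(S(13))) - 10977 = (-21296 + 2*(2 - 1*13)*(16 + (2 - 1*13))) - 10977 = (-21296 + 2*(2 - 13)*(16 + (2 - 13))) - 10977 = (-21296 + 2*(-11)*(16 - 11)) - 10977 = (-21296 + 2*(-11)*5) - 10977 = (-21296 - 110) - 10977 = -21406 - 10977 = -32383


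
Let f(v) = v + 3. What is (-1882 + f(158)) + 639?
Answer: -1082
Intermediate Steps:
f(v) = 3 + v
(-1882 + f(158)) + 639 = (-1882 + (3 + 158)) + 639 = (-1882 + 161) + 639 = -1721 + 639 = -1082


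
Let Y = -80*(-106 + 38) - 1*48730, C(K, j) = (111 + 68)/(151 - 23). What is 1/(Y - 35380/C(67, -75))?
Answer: -179/12277550 ≈ -1.4579e-5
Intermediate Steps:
C(K, j) = 179/128
Y = -43290 (Y = -80*(-68) - 48730 = 5440 - 48730 = -43290)
1/(Y - 35380/C(67, -75)) = 1/(-43290 - 35380/179/128) = 1/(-43290 - 35380*128/179) = 1/(-43290 - 4528640/179) = 1/(-12277550/179) = -179/12277550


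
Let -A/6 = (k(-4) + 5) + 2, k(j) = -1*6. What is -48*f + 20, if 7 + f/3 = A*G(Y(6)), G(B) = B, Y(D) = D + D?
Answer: 11396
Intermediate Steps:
k(j) = -6
Y(D) = 2*D
A = -6 (A = -6*((-6 + 5) + 2) = -6*(-1 + 2) = -6*1 = -6)
f = -237 (f = -21 + 3*(-12*6) = -21 + 3*(-6*12) = -21 + 3*(-72) = -21 - 216 = -237)
-48*f + 20 = -48*(-237) + 20 = 11376 + 20 = 11396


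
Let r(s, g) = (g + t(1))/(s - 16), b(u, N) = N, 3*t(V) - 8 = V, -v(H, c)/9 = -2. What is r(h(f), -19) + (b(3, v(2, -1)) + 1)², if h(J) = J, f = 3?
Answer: 4709/13 ≈ 362.23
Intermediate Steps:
v(H, c) = 18 (v(H, c) = -9*(-2) = 18)
t(V) = 8/3 + V/3
r(s, g) = (3 + g)/(-16 + s) (r(s, g) = (g + (8/3 + (⅓)*1))/(s - 16) = (g + (8/3 + ⅓))/(-16 + s) = (g + 3)/(-16 + s) = (3 + g)/(-16 + s))
r(h(f), -19) + (b(3, v(2, -1)) + 1)² = (3 - 19)/(-16 + 3) + (18 + 1)² = -16/(-13) + 19² = -1/13*(-16) + 361 = 16/13 + 361 = 4709/13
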